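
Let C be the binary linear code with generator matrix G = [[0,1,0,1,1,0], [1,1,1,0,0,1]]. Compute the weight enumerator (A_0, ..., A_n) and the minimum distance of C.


Weight distribution: A_0 = 1, A_3 = 1, A_4 = 1, A_5 = 1. Minimum distance d = 3.

Enumerate all 2^2 = 4 messages m ∈ F_2^2.
For each, compute codeword c = mG in F_2^6, then tally its weight.
  m = 00 → c = 000000, weight = 0.
  m = 10 → c = 010110, weight = 3.
  m = 01 → c = 111001, weight = 4.
  m = 11 → c = 101111, weight = 5.
Tally weights:
  weight 0: 1 codewords.
  weight 3: 1 codewords.
  weight 4: 1 codewords.
  weight 5: 1 codewords.
Minimum distance d = smallest w > 0 with A_w > 0 = 3.
Sanity: Σ A_w = 4 = 2^2 = 4 ✓.


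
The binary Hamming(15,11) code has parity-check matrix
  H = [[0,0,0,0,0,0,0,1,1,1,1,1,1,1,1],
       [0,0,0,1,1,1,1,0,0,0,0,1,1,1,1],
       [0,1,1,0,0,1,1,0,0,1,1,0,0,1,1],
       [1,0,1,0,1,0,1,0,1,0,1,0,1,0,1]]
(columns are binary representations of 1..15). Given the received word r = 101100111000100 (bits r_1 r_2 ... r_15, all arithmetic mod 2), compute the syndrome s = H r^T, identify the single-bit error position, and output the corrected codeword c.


s = (1, 1, 0, 1)^T, error position = 13, corrected codeword c = 101100111000000

Compute s = H r^T mod 2 one row at a time:
  s_1 = 1 + 1 + 0 + 0 + 0 + 1 + 0 + 0 = 3 ≡ 1 (mod 2).
  s_2 = 1 + 0 + 0 + 1 + 0 + 1 + 0 + 0 = 3 ≡ 1 (mod 2).
  s_3 = 0 + 1 + 0 + 1 + 0 + 0 + 0 + 0 = 2 ≡ 0 (mod 2).
  s_4 = 1 + 1 + 0 + 1 + 1 + 0 + 1 + 0 = 5 ≡ 1 (mod 2).
s = (1, 1, 0, 1)^T — this equals column 13 of H (binary 1101), so error is at position 13.
Correct: flip bit 13 of r = 101100111000100 to get c = 101100111000000.


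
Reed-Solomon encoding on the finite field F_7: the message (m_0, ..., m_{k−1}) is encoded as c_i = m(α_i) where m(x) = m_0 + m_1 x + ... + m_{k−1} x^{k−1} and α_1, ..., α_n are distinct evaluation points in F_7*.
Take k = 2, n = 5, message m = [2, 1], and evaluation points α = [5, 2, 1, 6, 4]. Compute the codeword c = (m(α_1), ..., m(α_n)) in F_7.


c = [0, 4, 3, 1, 6]

Message polynomial: m(x) = 2 + 1·x (mod 7).
For each evaluation point α_i, compute m(α_i) mod 7:
  α_1 = 5: Horner steps 1 → 0, so m(5) = 0.
  α_2 = 2: Horner steps 1 → 4, so m(2) = 4.
  α_3 = 1: Horner steps 1 → 3, so m(1) = 3.
  α_4 = 6: Horner steps 1 → 1, so m(6) = 1.
  α_5 = 4: Horner steps 1 → 6, so m(4) = 6.
Codeword c = [0, 4, 3, 1, 6] ∈ F_7^5.


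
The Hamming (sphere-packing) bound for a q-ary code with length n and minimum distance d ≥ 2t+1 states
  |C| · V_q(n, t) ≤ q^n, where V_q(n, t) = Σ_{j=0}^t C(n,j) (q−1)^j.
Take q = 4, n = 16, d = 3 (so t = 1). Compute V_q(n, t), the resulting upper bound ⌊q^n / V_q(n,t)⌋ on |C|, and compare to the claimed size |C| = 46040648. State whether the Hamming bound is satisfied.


V_q(n, t) = 49, q^n = 4294967296, Hamming bound = 87652393, |C| = 46040648 ≤ bound (satisfied).

Step 1: Compute V_q(n, t) = Σ_{j=0}^1 C(n, j) (q−1)^j.
  j = 0: C(16,0)·(3)^0 = 1·1 = 1.
  j = 1: C(16,1)·(3)^1 = 16·3 = 48.
  V_q(n, t) = 1 + 48 = 49.
Step 2: q^n = 4^16 = 4294967296.
Step 3: Hamming bound ⌊q^n / V_q(n,t)⌋ = ⌊4294967296/49⌋ = 87652393.
Step 4: Compare |C| = 46040648 to 87652393: satisfied.
The claimed |C| lies below the Hamming bound.


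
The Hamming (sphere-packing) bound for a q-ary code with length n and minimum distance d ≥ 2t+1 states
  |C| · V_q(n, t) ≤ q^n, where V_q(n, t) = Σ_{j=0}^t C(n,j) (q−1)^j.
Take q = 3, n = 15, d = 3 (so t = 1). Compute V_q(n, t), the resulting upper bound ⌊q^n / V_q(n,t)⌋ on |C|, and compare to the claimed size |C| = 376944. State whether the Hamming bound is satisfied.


V_q(n, t) = 31, q^n = 14348907, Hamming bound = 462867, |C| = 376944 ≤ bound (satisfied).

Step 1: Compute V_q(n, t) = Σ_{j=0}^1 C(n, j) (q−1)^j.
  j = 0: C(15,0)·(2)^0 = 1·1 = 1.
  j = 1: C(15,1)·(2)^1 = 15·2 = 30.
  V_q(n, t) = 1 + 30 = 31.
Step 2: q^n = 3^15 = 14348907.
Step 3: Hamming bound ⌊q^n / V_q(n,t)⌋ = ⌊14348907/31⌋ = 462867.
Step 4: Compare |C| = 376944 to 462867: satisfied.
The claimed |C| lies below the Hamming bound.


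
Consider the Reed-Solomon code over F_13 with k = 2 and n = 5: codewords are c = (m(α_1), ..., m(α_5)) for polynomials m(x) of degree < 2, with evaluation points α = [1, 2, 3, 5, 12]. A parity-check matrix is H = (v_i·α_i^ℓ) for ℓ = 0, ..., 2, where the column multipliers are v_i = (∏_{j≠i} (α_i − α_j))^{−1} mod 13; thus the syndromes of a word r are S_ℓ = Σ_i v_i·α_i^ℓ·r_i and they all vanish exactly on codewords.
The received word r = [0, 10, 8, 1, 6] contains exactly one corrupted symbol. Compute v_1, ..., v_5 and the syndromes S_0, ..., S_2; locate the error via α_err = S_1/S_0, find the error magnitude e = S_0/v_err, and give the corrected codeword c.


S = (4, 12, 10), error at position 3, error magnitude e = 1, c = [0, 10, 7, 1, 6].

Step 1: column multipliers v_i = (∏_{j≠i}(α_i − α_j))^{−1} mod 13.
  i = 1 (α = 1): (1−2)(1−3)(1−5)(1−12) = (−1)·(−2)·(−4)·(−11) = 88 ≡ 10, so v_1 = 10^{−1} = 4 (mod 13).
  i = 2 (α = 2): (2−1)(2−3)(2−5)(2−12) = 1·(−1)·(−3)·(−10) = −30 ≡ 9, so v_2 = 9^{−1} = 3 (mod 13).
  i = 3 (α = 3): (3−1)(3−2)(3−5)(3−12) = 2·1·(−2)·(−9) = 36 ≡ 10, so v_3 = 10^{−1} = 4 (mod 13).
  i = 4 (α = 5): (5−1)(5−2)(5−3)(5−12) = 4·3·2·(−7) = −168 ≡ 1, so v_4 = 1^{−1} = 1 (mod 13).
  i = 5 (α = 12): (12−1)(12−2)(12−3)(12−5) = 11·10·9·7 = 6930 ≡ 1, so v_5 = 1^{−1} = 1 (mod 13).
  v = [4, 3, 4, 1, 1].
Step 2: syndromes of r = [0, 10, 8, 1, 6] (all sums mod 13).
  S_0 = Σ v_i r_i = 4·0 + 3·10 + 4·8 + 1·1 + 1·6 = 69 ≡ 4.
  S_1 = Σ v_i α_i r_i = 4·1·0 + 3·2·10 + 4·3·8 + 1·5·1 + 1·12·6 = 233 ≡ 12.
  α_i^2 mod 13 = [1, 4, 9, 12, 1].
  S_2 = Σ v_i α_i^2 r_i = 4·1·0 + 3·4·10 + 4·9·8 + 1·12·1 + 1·1·6 = 426 ≡ 10.
  S = (4, 12, 10) ≠ 0, so r is not a codeword (an error is present).
Step 3: locate the error. For a single error e at position i, S_ℓ = v_i·e·α_i^ℓ, so α_err = S_1/S_0.
  S_0^{−1} = 4^{−1} = 10 (mod 13), so α_err = 12·10 = 120 ≡ 3 = α_3. Error position i = 3.
  Consistency check: S_2/S_1 = 10·12 = 120 ≡ 3 = α_err ✓ (single-error assumption holds).
Step 4: error magnitude e = S_0/v_3 = S_0·∏_{j≠3}(α_3 − α_j) = 4·10 = 40 ≡ 1 (mod 13).
Step 5: correct position 3: c_3 = r_3 − e = 8 − 1 ≡ 7 (mod 13). Hence c = [0, 10, 7, 1, 6].
  Check: interpolating c through the α_i gives m(x) = 3 + 10·x (degree < 2) with m(α_i) = c_i for every i, so c is indeed a codeword.


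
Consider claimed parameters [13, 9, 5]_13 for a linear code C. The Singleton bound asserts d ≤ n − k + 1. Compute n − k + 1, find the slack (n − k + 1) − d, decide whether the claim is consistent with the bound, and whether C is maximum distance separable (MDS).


Singleton RHS = n − k + 1 = 5, slack = 0, bound satisfied, MDS.

Singleton bound: d ≤ n − k + 1.
Here n = 13, k = 9, so n − k + 1 = 5.
Given d = 5, check d ≤ 5: YES.
Slack = (n − k + 1) − d = 0.
The code is MDS (slack = 0).
Description: the claimed parameters are [13, 9, 5]_13; such a code would be MDS (meets Singleton bound).


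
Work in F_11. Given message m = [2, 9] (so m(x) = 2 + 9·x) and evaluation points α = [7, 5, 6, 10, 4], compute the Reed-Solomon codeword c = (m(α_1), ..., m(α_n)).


c = [10, 3, 1, 4, 5]

Message polynomial: m(x) = 2 + 9·x (mod 11).
For each evaluation point α_i, compute m(α_i) mod 11:
  α_1 = 7: Horner steps 9 → 10, so m(7) = 10.
  α_2 = 5: Horner steps 9 → 3, so m(5) = 3.
  α_3 = 6: Horner steps 9 → 1, so m(6) = 1.
  α_4 = 10: Horner steps 9 → 4, so m(10) = 4.
  α_5 = 4: Horner steps 9 → 5, so m(4) = 5.
Codeword c = [10, 3, 1, 4, 5] ∈ F_11^5.


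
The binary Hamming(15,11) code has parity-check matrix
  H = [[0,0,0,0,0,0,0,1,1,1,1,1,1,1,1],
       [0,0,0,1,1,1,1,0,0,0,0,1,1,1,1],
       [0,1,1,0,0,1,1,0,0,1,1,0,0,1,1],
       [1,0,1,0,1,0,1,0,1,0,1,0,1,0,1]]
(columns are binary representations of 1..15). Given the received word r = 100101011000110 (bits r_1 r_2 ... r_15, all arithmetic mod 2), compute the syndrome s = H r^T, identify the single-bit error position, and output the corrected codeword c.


s = (0, 0, 0, 1)^T, error position = 1, corrected codeword c = 000101011000110

Compute s = H r^T mod 2 one row at a time:
  s_1 = 1 + 1 + 0 + 0 + 0 + 1 + 1 + 0 = 4 ≡ 0 (mod 2).
  s_2 = 1 + 0 + 1 + 0 + 0 + 1 + 1 + 0 = 4 ≡ 0 (mod 2).
  s_3 = 0 + 0 + 1 + 0 + 0 + 0 + 1 + 0 = 2 ≡ 0 (mod 2).
  s_4 = 1 + 0 + 0 + 0 + 1 + 0 + 1 + 0 = 3 ≡ 1 (mod 2).
s = (0, 0, 0, 1)^T — this equals column 1 of H (binary 0001), so error is at position 1.
Correct: flip bit 1 of r = 100101011000110 to get c = 000101011000110.


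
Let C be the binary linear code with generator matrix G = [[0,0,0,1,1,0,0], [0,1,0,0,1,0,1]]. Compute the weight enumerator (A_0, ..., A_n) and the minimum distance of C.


Weight distribution: A_0 = 1, A_2 = 1, A_3 = 2. Minimum distance d = 2.

Enumerate all 2^2 = 4 messages m ∈ F_2^2.
For each, compute codeword c = mG in F_2^7, then tally its weight.
  m = 00 → c = 0000000, weight = 0.
  m = 10 → c = 0001100, weight = 2.
  m = 01 → c = 0100101, weight = 3.
  m = 11 → c = 0101001, weight = 3.
Tally weights:
  weight 0: 1 codewords.
  weight 2: 1 codewords.
  weight 3: 2 codewords.
Minimum distance d = smallest w > 0 with A_w > 0 = 2.
Sanity: Σ A_w = 4 = 2^2 = 4 ✓.


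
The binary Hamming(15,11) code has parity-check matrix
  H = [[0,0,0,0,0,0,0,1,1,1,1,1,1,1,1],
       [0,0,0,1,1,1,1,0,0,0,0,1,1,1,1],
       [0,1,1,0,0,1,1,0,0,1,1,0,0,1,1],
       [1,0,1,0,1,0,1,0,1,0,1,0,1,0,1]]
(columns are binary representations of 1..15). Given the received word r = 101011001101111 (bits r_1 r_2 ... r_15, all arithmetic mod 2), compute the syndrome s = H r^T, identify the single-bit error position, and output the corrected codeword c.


s = (0, 0, 1, 0)^T, error position = 2, corrected codeword c = 111011001101111

Compute s = H r^T mod 2 one row at a time:
  s_1 = 0 + 1 + 1 + 0 + 1 + 1 + 1 + 1 = 6 ≡ 0 (mod 2).
  s_2 = 0 + 1 + 1 + 0 + 1 + 1 + 1 + 1 = 6 ≡ 0 (mod 2).
  s_3 = 0 + 1 + 1 + 0 + 1 + 0 + 1 + 1 = 5 ≡ 1 (mod 2).
  s_4 = 1 + 1 + 1 + 0 + 1 + 0 + 1 + 1 = 6 ≡ 0 (mod 2).
s = (0, 0, 1, 0)^T — this equals column 2 of H (binary 0010), so error is at position 2.
Correct: flip bit 2 of r = 101011001101111 to get c = 111011001101111.


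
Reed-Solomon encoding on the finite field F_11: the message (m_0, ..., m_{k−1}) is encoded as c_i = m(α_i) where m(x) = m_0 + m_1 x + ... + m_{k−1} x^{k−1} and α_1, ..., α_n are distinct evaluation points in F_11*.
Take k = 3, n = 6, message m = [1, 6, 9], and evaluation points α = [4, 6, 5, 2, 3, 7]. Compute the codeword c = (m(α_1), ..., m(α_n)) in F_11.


c = [4, 9, 3, 5, 1, 0]

Message polynomial: m(x) = 1 + 6·x + 9·x^2 (mod 11).
For each evaluation point α_i, compute m(α_i) mod 11:
  α_1 = 4: Horner steps 9 → 9 → 4, so m(4) = 4.
  α_2 = 6: Horner steps 9 → 5 → 9, so m(6) = 9.
  α_3 = 5: Horner steps 9 → 7 → 3, so m(5) = 3.
  α_4 = 2: Horner steps 9 → 2 → 5, so m(2) = 5.
  α_5 = 3: Horner steps 9 → 0 → 1, so m(3) = 1.
  α_6 = 7: Horner steps 9 → 3 → 0, so m(7) = 0.
Codeword c = [4, 9, 3, 5, 1, 0] ∈ F_11^6.


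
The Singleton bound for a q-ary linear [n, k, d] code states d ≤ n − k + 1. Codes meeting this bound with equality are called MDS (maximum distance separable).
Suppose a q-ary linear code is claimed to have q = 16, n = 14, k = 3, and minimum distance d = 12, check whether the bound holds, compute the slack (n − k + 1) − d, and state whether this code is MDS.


Singleton RHS = n − k + 1 = 12, slack = 0, bound satisfied, MDS.

Singleton bound: d ≤ n − k + 1.
Here n = 14, k = 3, so n − k + 1 = 12.
Given d = 12, check d ≤ 12: YES.
Slack = (n − k + 1) − d = 0.
The code is MDS (slack = 0).
Description: the claimed parameters are [14, 3, 12]_16; such a code would be MDS (meets Singleton bound).


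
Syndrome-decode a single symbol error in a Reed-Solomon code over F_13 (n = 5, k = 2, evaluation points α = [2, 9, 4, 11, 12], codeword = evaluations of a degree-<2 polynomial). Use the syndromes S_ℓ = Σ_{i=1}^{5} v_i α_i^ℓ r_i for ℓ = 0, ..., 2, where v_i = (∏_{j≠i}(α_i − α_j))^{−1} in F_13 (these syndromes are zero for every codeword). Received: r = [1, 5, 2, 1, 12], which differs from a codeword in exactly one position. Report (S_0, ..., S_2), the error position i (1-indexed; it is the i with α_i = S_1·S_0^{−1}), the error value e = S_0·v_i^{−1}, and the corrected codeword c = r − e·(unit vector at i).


S = (5, 10, 7), error at position 1, error magnitude e = 8, c = [6, 5, 2, 1, 12].

Step 1: column multipliers v_i = (∏_{j≠i}(α_i − α_j))^{−1} mod 13.
  i = 1 (α = 2): (2−9)(2−4)(2−11)(2−12) = (−7)·(−2)·(−9)·(−10) = 1260 ≡ 12, so v_1 = 12^{−1} = 12 (mod 13).
  i = 2 (α = 9): (9−2)(9−4)(9−11)(9−12) = 7·5·(−2)·(−3) = 210 ≡ 2, so v_2 = 2^{−1} = 7 (mod 13).
  i = 3 (α = 4): (4−2)(4−9)(4−11)(4−12) = 2·(−5)·(−7)·(−8) = −560 ≡ 12, so v_3 = 12^{−1} = 12 (mod 13).
  i = 4 (α = 11): (11−2)(11−9)(11−4)(11−12) = 9·2·7·(−1) = −126 ≡ 4, so v_4 = 4^{−1} = 10 (mod 13).
  i = 5 (α = 12): (12−2)(12−9)(12−4)(12−11) = 10·3·8·1 = 240 ≡ 6, so v_5 = 6^{−1} = 11 (mod 13).
  v = [12, 7, 12, 10, 11].
Step 2: syndromes of r = [1, 5, 2, 1, 12] (all sums mod 13).
  S_0 = Σ v_i r_i = 12·1 + 7·5 + 12·2 + 10·1 + 11·12 = 213 ≡ 5.
  S_1 = Σ v_i α_i r_i = 12·2·1 + 7·9·5 + 12·4·2 + 10·11·1 + 11·12·12 = 2129 ≡ 10.
  α_i^2 mod 13 = [4, 3, 3, 4, 1].
  S_2 = Σ v_i α_i^2 r_i = 12·4·1 + 7·3·5 + 12·3·2 + 10·4·1 + 11·1·12 = 397 ≡ 7.
  S = (5, 10, 7) ≠ 0, so r is not a codeword (an error is present).
Step 3: locate the error. For a single error e at position i, S_ℓ = v_i·e·α_i^ℓ, so α_err = S_1/S_0.
  S_0^{−1} = 5^{−1} = 8 (mod 13), so α_err = 10·8 = 80 ≡ 2 = α_1. Error position i = 1.
  Consistency check: S_2/S_1 = 7·4 = 28 ≡ 2 = α_err ✓ (single-error assumption holds).
Step 4: error magnitude e = S_0/v_1 = S_0·∏_{j≠1}(α_1 − α_j) = 5·12 = 60 ≡ 8 (mod 13).
Step 5: correct position 1: c_1 = r_1 − e = 1 − 8 ≡ 6 (mod 13). Hence c = [6, 5, 2, 1, 12].
  Check: interpolating c through the α_i gives m(x) = 10 + 11·x (degree < 2) with m(α_i) = c_i for every i, so c is indeed a codeword.


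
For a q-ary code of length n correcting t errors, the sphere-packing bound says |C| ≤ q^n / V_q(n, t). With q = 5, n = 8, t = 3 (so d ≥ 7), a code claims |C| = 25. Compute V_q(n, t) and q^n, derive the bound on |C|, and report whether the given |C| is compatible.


V_q(n, t) = 4065, q^n = 390625, Hamming bound = 96, |C| = 25 ≤ bound (satisfied).

Step 1: Compute V_q(n, t) = Σ_{j=0}^3 C(n, j) (q−1)^j.
  j = 0: C(8,0)·(4)^0 = 1·1 = 1.
  j = 1: C(8,1)·(4)^1 = 8·4 = 32.
  j = 2: C(8,2)·(4)^2 = 28·16 = 448.
  j = 3: C(8,3)·(4)^3 = 56·64 = 3584.
  V_q(n, t) = 1 + 32 + 448 + 3584 = 4065.
Step 2: q^n = 5^8 = 390625.
Step 3: Hamming bound ⌊q^n / V_q(n,t)⌋ = ⌊390625/4065⌋ = 96.
Step 4: Compare |C| = 25 to 96: satisfied.
The claimed |C| lies below the Hamming bound.


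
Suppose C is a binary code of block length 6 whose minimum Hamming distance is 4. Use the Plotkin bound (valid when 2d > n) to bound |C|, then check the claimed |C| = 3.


Plotkin bound M ≤ 4; given |C| = 3 ≤ bound (satisfied).

Check applicability: 2d = 8, n = 6.
2d − n = 2 > 0, so Plotkin applies.
Compute d/(2d−n) = 4/2 ≈ 2.0000.
⌊d/(2d−n)⌋ = 2.
Plotkin bound: M ≤ 2·2 = 4.
Given |C| = 3, check: satisfied.
This |C| is below the Plotkin bound.


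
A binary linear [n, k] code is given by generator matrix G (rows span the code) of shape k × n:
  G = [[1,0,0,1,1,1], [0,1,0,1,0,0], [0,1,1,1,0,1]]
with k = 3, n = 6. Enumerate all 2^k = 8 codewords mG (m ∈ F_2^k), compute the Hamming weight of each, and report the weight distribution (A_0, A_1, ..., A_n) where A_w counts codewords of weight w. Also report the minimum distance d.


Weight distribution: A_0 = 1, A_2 = 2, A_4 = 5. Minimum distance d = 2.

Enumerate all 2^3 = 8 messages m ∈ F_2^3.
For each, compute codeword c = mG in F_2^6, then tally its weight.
  m = 000 → c = 000000, weight = 0.
  m = 100 → c = 100111, weight = 4.
  m = 010 → c = 010100, weight = 2.
  m = 110 → c = 110011, weight = 4.
  m = 001 → c = 011101, weight = 4.
  m = 101 → c = 111010, weight = 4.
  m = 011 → c = 001001, weight = 2.
  m = 111 → c = 101110, weight = 4.
Tally weights:
  weight 0: 1 codewords.
  weight 2: 2 codewords.
  weight 4: 5 codewords.
Minimum distance d = smallest w > 0 with A_w > 0 = 2.
Sanity: Σ A_w = 8 = 2^3 = 8 ✓.


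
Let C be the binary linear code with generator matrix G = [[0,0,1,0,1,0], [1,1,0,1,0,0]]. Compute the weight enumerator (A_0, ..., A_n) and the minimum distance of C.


Weight distribution: A_0 = 1, A_2 = 1, A_3 = 1, A_5 = 1. Minimum distance d = 2.

Enumerate all 2^2 = 4 messages m ∈ F_2^2.
For each, compute codeword c = mG in F_2^6, then tally its weight.
  m = 00 → c = 000000, weight = 0.
  m = 10 → c = 001010, weight = 2.
  m = 01 → c = 110100, weight = 3.
  m = 11 → c = 111110, weight = 5.
Tally weights:
  weight 0: 1 codewords.
  weight 2: 1 codewords.
  weight 3: 1 codewords.
  weight 5: 1 codewords.
Minimum distance d = smallest w > 0 with A_w > 0 = 2.
Sanity: Σ A_w = 4 = 2^2 = 4 ✓.


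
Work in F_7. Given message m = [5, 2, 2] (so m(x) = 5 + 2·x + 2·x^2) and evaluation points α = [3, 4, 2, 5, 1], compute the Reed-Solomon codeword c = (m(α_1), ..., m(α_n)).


c = [1, 3, 3, 2, 2]

Message polynomial: m(x) = 5 + 2·x + 2·x^2 (mod 7).
For each evaluation point α_i, compute m(α_i) mod 7:
  α_1 = 3: Horner steps 2 → 1 → 1, so m(3) = 1.
  α_2 = 4: Horner steps 2 → 3 → 3, so m(4) = 3.
  α_3 = 2: Horner steps 2 → 6 → 3, so m(2) = 3.
  α_4 = 5: Horner steps 2 → 5 → 2, so m(5) = 2.
  α_5 = 1: Horner steps 2 → 4 → 2, so m(1) = 2.
Codeword c = [1, 3, 3, 2, 2] ∈ F_7^5.


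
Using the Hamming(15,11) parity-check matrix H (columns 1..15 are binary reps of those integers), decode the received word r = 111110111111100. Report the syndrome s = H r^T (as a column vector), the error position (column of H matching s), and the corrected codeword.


s = (0, 1, 1, 1)^T, error position = 7, corrected codeword c = 111110011111100

Compute s = H r^T mod 2 one row at a time:
  s_1 = 1 + 1 + 1 + 1 + 1 + 1 + 0 + 0 = 6 ≡ 0 (mod 2).
  s_2 = 1 + 1 + 0 + 1 + 1 + 1 + 0 + 0 = 5 ≡ 1 (mod 2).
  s_3 = 1 + 1 + 0 + 1 + 1 + 1 + 0 + 0 = 5 ≡ 1 (mod 2).
  s_4 = 1 + 1 + 1 + 1 + 1 + 1 + 1 + 0 = 7 ≡ 1 (mod 2).
s = (0, 1, 1, 1)^T — this equals column 7 of H (binary 0111), so error is at position 7.
Correct: flip bit 7 of r = 111110111111100 to get c = 111110011111100.


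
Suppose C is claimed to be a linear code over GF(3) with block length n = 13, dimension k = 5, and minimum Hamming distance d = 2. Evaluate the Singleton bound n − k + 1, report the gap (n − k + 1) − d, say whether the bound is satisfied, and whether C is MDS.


Singleton RHS = n − k + 1 = 9, slack = 7, bound satisfied, not MDS.

Singleton bound: d ≤ n − k + 1.
Here n = 13, k = 5, so n − k + 1 = 9.
Given d = 2, check d ≤ 9: YES.
Slack = (n − k + 1) − d = 7.
The code is NOT MDS (slack = 7 > 0).
Description: the claimed parameters are [13, 5, 2]_3; such a code would be non-MDS.


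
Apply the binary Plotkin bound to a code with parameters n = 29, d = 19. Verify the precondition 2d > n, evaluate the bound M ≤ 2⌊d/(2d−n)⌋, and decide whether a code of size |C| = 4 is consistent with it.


Plotkin bound M ≤ 4; given |C| = 4 ≤ bound (satisfied).

Check applicability: 2d = 38, n = 29.
2d − n = 9 > 0, so Plotkin applies.
Compute d/(2d−n) = 19/9 ≈ 2.1111.
⌊d/(2d−n)⌋ = 2.
Plotkin bound: M ≤ 2·2 = 4.
Given |C| = 4, check: satisfied.
This |C| is at the Plotkin bound.


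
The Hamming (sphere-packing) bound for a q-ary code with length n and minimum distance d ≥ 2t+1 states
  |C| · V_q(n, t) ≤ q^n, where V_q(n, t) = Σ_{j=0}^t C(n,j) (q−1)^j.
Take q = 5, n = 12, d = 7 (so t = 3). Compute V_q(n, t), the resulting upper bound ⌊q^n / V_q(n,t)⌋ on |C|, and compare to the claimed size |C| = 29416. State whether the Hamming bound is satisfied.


V_q(n, t) = 15185, q^n = 244140625, Hamming bound = 16077, |C| = 29416 > bound (violated).

Step 1: Compute V_q(n, t) = Σ_{j=0}^3 C(n, j) (q−1)^j.
  j = 0: C(12,0)·(4)^0 = 1·1 = 1.
  j = 1: C(12,1)·(4)^1 = 12·4 = 48.
  j = 2: C(12,2)·(4)^2 = 66·16 = 1056.
  j = 3: C(12,3)·(4)^3 = 220·64 = 14080.
  V_q(n, t) = 1 + 48 + 1056 + 14080 = 15185.
Step 2: q^n = 5^12 = 244140625.
Step 3: Hamming bound ⌊q^n / V_q(n,t)⌋ = ⌊244140625/15185⌋ = 16077.
Step 4: Compare |C| = 29416 to 16077: violated.
The claimed |C| lies above the Hamming bound, so no 5-ary code of length 12 with d ≥ 7 can have 29416 codewords.


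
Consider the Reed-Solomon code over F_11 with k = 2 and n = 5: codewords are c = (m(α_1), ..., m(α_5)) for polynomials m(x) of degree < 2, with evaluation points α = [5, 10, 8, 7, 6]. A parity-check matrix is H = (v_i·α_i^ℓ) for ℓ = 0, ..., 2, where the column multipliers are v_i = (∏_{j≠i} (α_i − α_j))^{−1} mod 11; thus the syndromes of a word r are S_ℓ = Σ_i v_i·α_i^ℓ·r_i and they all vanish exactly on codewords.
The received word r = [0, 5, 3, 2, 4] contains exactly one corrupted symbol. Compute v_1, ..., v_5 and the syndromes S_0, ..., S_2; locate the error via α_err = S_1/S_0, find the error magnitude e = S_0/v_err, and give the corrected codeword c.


S = (1, 6, 3), error at position 5, error magnitude e = 3, c = [0, 5, 3, 2, 1].

Step 1: column multipliers v_i = (∏_{j≠i}(α_i − α_j))^{−1} mod 11.
  i = 1 (α = 5): (5−10)(5−8)(5−7)(5−6) = (−5)·(−3)·(−2)·(−1) = 30 ≡ 8, so v_1 = 8^{−1} = 7 (mod 11).
  i = 2 (α = 10): (10−5)(10−8)(10−7)(10−6) = 5·2·3·4 = 120 ≡ 10, so v_2 = 10^{−1} = 10 (mod 11).
  i = 3 (α = 8): (8−5)(8−10)(8−7)(8−6) = 3·(−2)·1·2 = −12 ≡ 10, so v_3 = 10^{−1} = 10 (mod 11).
  i = 4 (α = 7): (7−5)(7−10)(7−8)(7−6) = 2·(−3)·(−1)·1 = 6 ≡ 6, so v_4 = 6^{−1} = 2 (mod 11).
  i = 5 (α = 6): (6−5)(6−10)(6−8)(6−7) = 1·(−4)·(−2)·(−1) = −8 ≡ 3, so v_5 = 3^{−1} = 4 (mod 11).
  v = [7, 10, 10, 2, 4].
Step 2: syndromes of r = [0, 5, 3, 2, 4] (all sums mod 11).
  S_0 = Σ v_i r_i = 7·0 + 10·5 + 10·3 + 2·2 + 4·4 = 100 ≡ 1.
  S_1 = Σ v_i α_i r_i = 7·5·0 + 10·10·5 + 10·8·3 + 2·7·2 + 4·6·4 = 864 ≡ 6.
  α_i^2 mod 11 = [3, 1, 9, 5, 3].
  S_2 = Σ v_i α_i^2 r_i = 7·3·0 + 10·1·5 + 10·9·3 + 2·5·2 + 4·3·4 = 388 ≡ 3.
  S = (1, 6, 3) ≠ 0, so r is not a codeword (an error is present).
Step 3: locate the error. For a single error e at position i, S_ℓ = v_i·e·α_i^ℓ, so α_err = S_1/S_0.
  S_0^{−1} = 1^{−1} = 1 (mod 11), so α_err = 6·1 = 6 ≡ 6 = α_5. Error position i = 5.
  Consistency check: S_2/S_1 = 3·2 = 6 ≡ 6 = α_err ✓ (single-error assumption holds).
Step 4: error magnitude e = S_0/v_5 = S_0·∏_{j≠5}(α_5 − α_j) = 1·3 = 3 ≡ 3 (mod 11).
Step 5: correct position 5: c_5 = r_5 − e = 4 − 3 ≡ 1 (mod 11). Hence c = [0, 5, 3, 2, 1].
  Check: interpolating c through the α_i gives m(x) = 6 + 1·x (degree < 2) with m(α_i) = c_i for every i, so c is indeed a codeword.


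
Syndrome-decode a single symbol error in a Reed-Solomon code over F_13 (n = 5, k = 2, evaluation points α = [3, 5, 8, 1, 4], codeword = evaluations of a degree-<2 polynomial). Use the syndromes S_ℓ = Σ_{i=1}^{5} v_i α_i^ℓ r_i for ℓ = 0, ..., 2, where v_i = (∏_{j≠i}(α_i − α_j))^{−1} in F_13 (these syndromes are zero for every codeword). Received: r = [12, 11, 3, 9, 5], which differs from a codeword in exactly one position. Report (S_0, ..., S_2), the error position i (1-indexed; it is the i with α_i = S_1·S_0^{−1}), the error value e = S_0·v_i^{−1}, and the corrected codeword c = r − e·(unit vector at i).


S = (4, 4, 4), error at position 4, error magnitude e = 9, c = [12, 11, 3, 0, 5].

Step 1: column multipliers v_i = (∏_{j≠i}(α_i − α_j))^{−1} mod 13.
  i = 1 (α = 3): (3−5)(3−8)(3−1)(3−4) = (−2)·(−5)·2·(−1) = −20 ≡ 6, so v_1 = 6^{−1} = 11 (mod 13).
  i = 2 (α = 5): (5−3)(5−8)(5−1)(5−4) = 2·(−3)·4·1 = −24 ≡ 2, so v_2 = 2^{−1} = 7 (mod 13).
  i = 3 (α = 8): (8−3)(8−5)(8−1)(8−4) = 5·3·7·4 = 420 ≡ 4, so v_3 = 4^{−1} = 10 (mod 13).
  i = 4 (α = 1): (1−3)(1−5)(1−8)(1−4) = (−2)·(−4)·(−7)·(−3) = 168 ≡ 12, so v_4 = 12^{−1} = 12 (mod 13).
  i = 5 (α = 4): (4−3)(4−5)(4−8)(4−1) = 1·(−1)·(−4)·3 = 12 ≡ 12, so v_5 = 12^{−1} = 12 (mod 13).
  v = [11, 7, 10, 12, 12].
Step 2: syndromes of r = [12, 11, 3, 9, 5] (all sums mod 13).
  S_0 = Σ v_i r_i = 11·12 + 7·11 + 10·3 + 12·9 + 12·5 = 407 ≡ 4.
  S_1 = Σ v_i α_i r_i = 11·3·12 + 7·5·11 + 10·8·3 + 12·1·9 + 12·4·5 = 1369 ≡ 4.
  α_i^2 mod 13 = [9, 12, 12, 1, 3].
  S_2 = Σ v_i α_i^2 r_i = 11·9·12 + 7·12·11 + 10·12·3 + 12·1·9 + 12·3·5 = 2760 ≡ 4.
  S = (4, 4, 4) ≠ 0, so r is not a codeword (an error is present).
Step 3: locate the error. For a single error e at position i, S_ℓ = v_i·e·α_i^ℓ, so α_err = S_1/S_0.
  S_0^{−1} = 4^{−1} = 10 (mod 13), so α_err = 4·10 = 40 ≡ 1 = α_4. Error position i = 4.
  Consistency check: S_2/S_1 = 4·10 = 40 ≡ 1 = α_err ✓ (single-error assumption holds).
Step 4: error magnitude e = S_0/v_4 = S_0·∏_{j≠4}(α_4 − α_j) = 4·12 = 48 ≡ 9 (mod 13).
Step 5: correct position 4: c_4 = r_4 − e = 9 − 9 ≡ 0 (mod 13). Hence c = [12, 11, 3, 0, 5].
  Check: interpolating c through the α_i gives m(x) = 7 + 6·x (degree < 2) with m(α_i) = c_i for every i, so c is indeed a codeword.


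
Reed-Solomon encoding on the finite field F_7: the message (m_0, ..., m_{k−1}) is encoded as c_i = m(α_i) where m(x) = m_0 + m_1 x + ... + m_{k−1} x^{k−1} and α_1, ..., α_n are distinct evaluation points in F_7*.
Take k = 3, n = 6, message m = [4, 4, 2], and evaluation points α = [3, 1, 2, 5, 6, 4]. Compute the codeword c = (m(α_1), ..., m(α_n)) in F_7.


c = [6, 3, 6, 4, 2, 3]

Message polynomial: m(x) = 4 + 4·x + 2·x^2 (mod 7).
For each evaluation point α_i, compute m(α_i) mod 7:
  α_1 = 3: Horner steps 2 → 3 → 6, so m(3) = 6.
  α_2 = 1: Horner steps 2 → 6 → 3, so m(1) = 3.
  α_3 = 2: Horner steps 2 → 1 → 6, so m(2) = 6.
  α_4 = 5: Horner steps 2 → 0 → 4, so m(5) = 4.
  α_5 = 6: Horner steps 2 → 2 → 2, so m(6) = 2.
  α_6 = 4: Horner steps 2 → 5 → 3, so m(4) = 3.
Codeword c = [6, 3, 6, 4, 2, 3] ∈ F_7^6.


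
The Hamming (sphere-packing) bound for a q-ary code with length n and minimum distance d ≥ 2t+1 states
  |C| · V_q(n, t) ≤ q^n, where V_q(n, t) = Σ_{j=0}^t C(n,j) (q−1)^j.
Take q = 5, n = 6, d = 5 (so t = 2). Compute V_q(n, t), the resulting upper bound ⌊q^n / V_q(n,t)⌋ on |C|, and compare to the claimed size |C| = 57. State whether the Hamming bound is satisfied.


V_q(n, t) = 265, q^n = 15625, Hamming bound = 58, |C| = 57 ≤ bound (satisfied).

Step 1: Compute V_q(n, t) = Σ_{j=0}^2 C(n, j) (q−1)^j.
  j = 0: C(6,0)·(4)^0 = 1·1 = 1.
  j = 1: C(6,1)·(4)^1 = 6·4 = 24.
  j = 2: C(6,2)·(4)^2 = 15·16 = 240.
  V_q(n, t) = 1 + 24 + 240 = 265.
Step 2: q^n = 5^6 = 15625.
Step 3: Hamming bound ⌊q^n / V_q(n,t)⌋ = ⌊15625/265⌋ = 58.
Step 4: Compare |C| = 57 to 58: satisfied.
The claimed |C| lies below the Hamming bound.


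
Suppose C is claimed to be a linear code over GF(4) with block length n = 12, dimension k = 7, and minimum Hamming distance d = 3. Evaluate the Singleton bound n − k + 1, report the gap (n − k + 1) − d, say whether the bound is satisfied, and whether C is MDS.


Singleton RHS = n − k + 1 = 6, slack = 3, bound satisfied, not MDS.

Singleton bound: d ≤ n − k + 1.
Here n = 12, k = 7, so n − k + 1 = 6.
Given d = 3, check d ≤ 6: YES.
Slack = (n − k + 1) − d = 3.
The code is NOT MDS (slack = 3 > 0).
Description: the claimed parameters are [12, 7, 3]_4; such a code would be non-MDS.


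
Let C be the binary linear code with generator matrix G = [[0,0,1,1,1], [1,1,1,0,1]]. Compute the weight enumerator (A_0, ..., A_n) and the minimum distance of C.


Weight distribution: A_0 = 1, A_3 = 2, A_4 = 1. Minimum distance d = 3.

Enumerate all 2^2 = 4 messages m ∈ F_2^2.
For each, compute codeword c = mG in F_2^5, then tally its weight.
  m = 00 → c = 00000, weight = 0.
  m = 10 → c = 00111, weight = 3.
  m = 01 → c = 11101, weight = 4.
  m = 11 → c = 11010, weight = 3.
Tally weights:
  weight 0: 1 codewords.
  weight 3: 2 codewords.
  weight 4: 1 codewords.
Minimum distance d = smallest w > 0 with A_w > 0 = 3.
Sanity: Σ A_w = 4 = 2^2 = 4 ✓.


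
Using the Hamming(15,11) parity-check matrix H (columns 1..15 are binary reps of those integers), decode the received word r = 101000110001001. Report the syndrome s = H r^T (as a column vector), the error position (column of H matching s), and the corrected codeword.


s = (1, 1, 1, 0)^T, error position = 14, corrected codeword c = 101000110001011

Compute s = H r^T mod 2 one row at a time:
  s_1 = 1 + 0 + 0 + 0 + 1 + 0 + 0 + 1 = 3 ≡ 1 (mod 2).
  s_2 = 0 + 0 + 0 + 1 + 1 + 0 + 0 + 1 = 3 ≡ 1 (mod 2).
  s_3 = 0 + 1 + 0 + 1 + 0 + 0 + 0 + 1 = 3 ≡ 1 (mod 2).
  s_4 = 1 + 1 + 0 + 1 + 0 + 0 + 0 + 1 = 4 ≡ 0 (mod 2).
s = (1, 1, 1, 0)^T — this equals column 14 of H (binary 1110), so error is at position 14.
Correct: flip bit 14 of r = 101000110001001 to get c = 101000110001011.


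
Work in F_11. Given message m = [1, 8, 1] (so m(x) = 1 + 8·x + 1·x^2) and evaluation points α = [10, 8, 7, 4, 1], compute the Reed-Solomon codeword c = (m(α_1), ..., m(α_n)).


c = [5, 8, 7, 5, 10]

Message polynomial: m(x) = 1 + 8·x + 1·x^2 (mod 11).
For each evaluation point α_i, compute m(α_i) mod 11:
  α_1 = 10: Horner steps 1 → 7 → 5, so m(10) = 5.
  α_2 = 8: Horner steps 1 → 5 → 8, so m(8) = 8.
  α_3 = 7: Horner steps 1 → 4 → 7, so m(7) = 7.
  α_4 = 4: Horner steps 1 → 1 → 5, so m(4) = 5.
  α_5 = 1: Horner steps 1 → 9 → 10, so m(1) = 10.
Codeword c = [5, 8, 7, 5, 10] ∈ F_11^5.


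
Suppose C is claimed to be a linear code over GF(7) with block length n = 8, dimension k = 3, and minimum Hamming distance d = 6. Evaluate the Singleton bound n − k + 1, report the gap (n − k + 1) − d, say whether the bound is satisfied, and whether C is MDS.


Singleton RHS = n − k + 1 = 6, slack = 0, bound satisfied, MDS.

Singleton bound: d ≤ n − k + 1.
Here n = 8, k = 3, so n − k + 1 = 6.
Given d = 6, check d ≤ 6: YES.
Slack = (n − k + 1) − d = 0.
The code is MDS (slack = 0).
Description: the claimed parameters are [8, 3, 6]_7; such a code would be MDS (meets Singleton bound).


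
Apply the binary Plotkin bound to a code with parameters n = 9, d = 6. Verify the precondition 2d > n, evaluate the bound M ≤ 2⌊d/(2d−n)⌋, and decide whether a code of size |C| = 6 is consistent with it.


Plotkin bound M ≤ 4; given |C| = 6 > bound (violated).

Check applicability: 2d = 12, n = 9.
2d − n = 3 > 0, so Plotkin applies.
Compute d/(2d−n) = 6/3 ≈ 2.0000.
⌊d/(2d−n)⌋ = 2.
Plotkin bound: M ≤ 2·2 = 4.
Given |C| = 6, check: VIOLATED.
This |C| is above the Plotkin bound, so no binary code with n = 9, d = 6 and 6 codewords exists.


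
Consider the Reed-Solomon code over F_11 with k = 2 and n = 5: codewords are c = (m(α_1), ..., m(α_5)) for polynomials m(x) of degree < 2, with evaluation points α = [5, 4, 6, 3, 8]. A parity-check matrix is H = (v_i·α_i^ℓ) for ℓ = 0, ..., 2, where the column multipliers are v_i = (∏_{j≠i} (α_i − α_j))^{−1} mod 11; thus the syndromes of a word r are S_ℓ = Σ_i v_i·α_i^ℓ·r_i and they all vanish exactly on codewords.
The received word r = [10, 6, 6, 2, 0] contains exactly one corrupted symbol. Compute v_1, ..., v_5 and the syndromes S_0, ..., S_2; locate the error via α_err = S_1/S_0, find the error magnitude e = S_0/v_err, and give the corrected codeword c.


S = (8, 4, 2), error at position 3, error magnitude e = 3, c = [10, 6, 3, 2, 0].

Step 1: column multipliers v_i = (∏_{j≠i}(α_i − α_j))^{−1} mod 11.
  i = 1 (α = 5): (5−4)(5−6)(5−3)(5−8) = 1·(−1)·2·(−3) = 6 ≡ 6, so v_1 = 6^{−1} = 2 (mod 11).
  i = 2 (α = 4): (4−5)(4−6)(4−3)(4−8) = (−1)·(−2)·1·(−4) = −8 ≡ 3, so v_2 = 3^{−1} = 4 (mod 11).
  i = 3 (α = 6): (6−5)(6−4)(6−3)(6−8) = 1·2·3·(−2) = −12 ≡ 10, so v_3 = 10^{−1} = 10 (mod 11).
  i = 4 (α = 3): (3−5)(3−4)(3−6)(3−8) = (−2)·(−1)·(−3)·(−5) = 30 ≡ 8, so v_4 = 8^{−1} = 7 (mod 11).
  i = 5 (α = 8): (8−5)(8−4)(8−6)(8−3) = 3·4·2·5 = 120 ≡ 10, so v_5 = 10^{−1} = 10 (mod 11).
  v = [2, 4, 10, 7, 10].
Step 2: syndromes of r = [10, 6, 6, 2, 0] (all sums mod 11).
  S_0 = Σ v_i r_i = 2·10 + 4·6 + 10·6 + 7·2 + 10·0 = 118 ≡ 8.
  S_1 = Σ v_i α_i r_i = 2·5·10 + 4·4·6 + 10·6·6 + 7·3·2 + 10·8·0 = 598 ≡ 4.
  α_i^2 mod 11 = [3, 5, 3, 9, 9].
  S_2 = Σ v_i α_i^2 r_i = 2·3·10 + 4·5·6 + 10·3·6 + 7·9·2 + 10·9·0 = 486 ≡ 2.
  S = (8, 4, 2) ≠ 0, so r is not a codeword (an error is present).
Step 3: locate the error. For a single error e at position i, S_ℓ = v_i·e·α_i^ℓ, so α_err = S_1/S_0.
  S_0^{−1} = 8^{−1} = 7 (mod 11), so α_err = 4·7 = 28 ≡ 6 = α_3. Error position i = 3.
  Consistency check: S_2/S_1 = 2·3 = 6 ≡ 6 = α_err ✓ (single-error assumption holds).
Step 4: error magnitude e = S_0/v_3 = S_0·∏_{j≠3}(α_3 − α_j) = 8·10 = 80 ≡ 3 (mod 11).
Step 5: correct position 3: c_3 = r_3 − e = 6 − 3 ≡ 3 (mod 11). Hence c = [10, 6, 3, 2, 0].
  Check: interpolating c through the α_i gives m(x) = 1 + 4·x (degree < 2) with m(α_i) = c_i for every i, so c is indeed a codeword.


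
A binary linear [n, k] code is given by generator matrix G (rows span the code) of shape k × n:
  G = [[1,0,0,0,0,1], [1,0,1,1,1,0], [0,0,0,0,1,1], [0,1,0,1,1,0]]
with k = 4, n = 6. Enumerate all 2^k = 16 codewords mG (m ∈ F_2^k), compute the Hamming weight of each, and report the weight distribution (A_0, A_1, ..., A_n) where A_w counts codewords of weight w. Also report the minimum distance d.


Weight distribution: A_0 = 1, A_2 = 4, A_3 = 6, A_4 = 3, A_5 = 2. Minimum distance d = 2.

Enumerate all 2^4 = 16 messages m ∈ F_2^4.
For each, compute codeword c = mG in F_2^6, then tally its weight.
  m = 0000 → c = 000000, weight = 0.
  m = 1000 → c = 100001, weight = 2.
  m = 0100 → c = 101110, weight = 4.
  m = 1100 → c = 001111, weight = 4.
  m = 0010 → c = 000011, weight = 2.
  m = 1010 → c = 100010, weight = 2.
  m = 0110 → c = 101101, weight = 4.
  m = 1110 → c = 001100, weight = 2.
  m = 0001 → c = 010110, weight = 3.
  m = 1001 → c = 110111, weight = 5.
  m = 0101 → c = 111000, weight = 3.
  m = 1101 → c = 011001, weight = 3.
  m = 0011 → c = 010101, weight = 3.
  m = 1011 → c = 110100, weight = 3.
  m = 0111 → c = 111011, weight = 5.
  m = 1111 → c = 011010, weight = 3.
Tally weights:
  weight 0: 1 codewords.
  weight 2: 4 codewords.
  weight 3: 6 codewords.
  weight 4: 3 codewords.
  weight 5: 2 codewords.
Minimum distance d = smallest w > 0 with A_w > 0 = 2.
Sanity: Σ A_w = 16 = 2^4 = 16 ✓.


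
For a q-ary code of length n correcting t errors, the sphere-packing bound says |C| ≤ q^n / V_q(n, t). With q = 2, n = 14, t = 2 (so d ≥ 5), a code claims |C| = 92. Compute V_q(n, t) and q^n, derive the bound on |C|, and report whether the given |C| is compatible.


V_q(n, t) = 106, q^n = 16384, Hamming bound = 154, |C| = 92 ≤ bound (satisfied).

Step 1: Compute V_q(n, t) = Σ_{j=0}^2 C(n, j) (q−1)^j.
  j = 0: C(14,0)·(1)^0 = 1·1 = 1.
  j = 1: C(14,1)·(1)^1 = 14·1 = 14.
  j = 2: C(14,2)·(1)^2 = 91·1 = 91.
  V_q(n, t) = 1 + 14 + 91 = 106.
Step 2: q^n = 2^14 = 16384.
Step 3: Hamming bound ⌊q^n / V_q(n,t)⌋ = ⌊16384/106⌋ = 154.
Step 4: Compare |C| = 92 to 154: satisfied.
The claimed |C| lies below the Hamming bound.


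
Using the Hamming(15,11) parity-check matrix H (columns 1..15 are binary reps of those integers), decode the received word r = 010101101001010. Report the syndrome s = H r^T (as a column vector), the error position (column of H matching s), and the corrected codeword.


s = (1, 1, 0, 0)^T, error position = 12, corrected codeword c = 010101101000010

Compute s = H r^T mod 2 one row at a time:
  s_1 = 0 + 1 + 0 + 0 + 1 + 0 + 1 + 0 = 3 ≡ 1 (mod 2).
  s_2 = 1 + 0 + 1 + 1 + 1 + 0 + 1 + 0 = 5 ≡ 1 (mod 2).
  s_3 = 1 + 0 + 1 + 1 + 0 + 0 + 1 + 0 = 4 ≡ 0 (mod 2).
  s_4 = 0 + 0 + 0 + 1 + 1 + 0 + 0 + 0 = 2 ≡ 0 (mod 2).
s = (1, 1, 0, 0)^T — this equals column 12 of H (binary 1100), so error is at position 12.
Correct: flip bit 12 of r = 010101101001010 to get c = 010101101000010.


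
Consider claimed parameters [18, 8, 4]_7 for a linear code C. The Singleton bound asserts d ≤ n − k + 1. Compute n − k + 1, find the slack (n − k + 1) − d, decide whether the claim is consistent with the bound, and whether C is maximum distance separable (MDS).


Singleton RHS = n − k + 1 = 11, slack = 7, bound satisfied, not MDS.

Singleton bound: d ≤ n − k + 1.
Here n = 18, k = 8, so n − k + 1 = 11.
Given d = 4, check d ≤ 11: YES.
Slack = (n − k + 1) − d = 7.
The code is NOT MDS (slack = 7 > 0).
Description: the claimed parameters are [18, 8, 4]_7; such a code would be non-MDS.


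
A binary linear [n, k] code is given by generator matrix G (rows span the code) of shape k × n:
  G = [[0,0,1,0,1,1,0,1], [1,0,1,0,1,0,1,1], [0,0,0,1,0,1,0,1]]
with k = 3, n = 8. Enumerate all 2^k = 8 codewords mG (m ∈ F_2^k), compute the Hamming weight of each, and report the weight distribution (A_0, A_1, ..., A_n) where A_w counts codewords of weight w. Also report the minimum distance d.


Weight distribution: A_0 = 1, A_3 = 3, A_4 = 2, A_5 = 1, A_6 = 1. Minimum distance d = 3.

Enumerate all 2^3 = 8 messages m ∈ F_2^3.
For each, compute codeword c = mG in F_2^8, then tally its weight.
  m = 000 → c = 00000000, weight = 0.
  m = 100 → c = 00101101, weight = 4.
  m = 010 → c = 10101011, weight = 5.
  m = 110 → c = 10000110, weight = 3.
  m = 001 → c = 00010101, weight = 3.
  m = 101 → c = 00111000, weight = 3.
  m = 011 → c = 10111110, weight = 6.
  m = 111 → c = 10010011, weight = 4.
Tally weights:
  weight 0: 1 codewords.
  weight 3: 3 codewords.
  weight 4: 2 codewords.
  weight 5: 1 codewords.
  weight 6: 1 codewords.
Minimum distance d = smallest w > 0 with A_w > 0 = 3.
Sanity: Σ A_w = 8 = 2^3 = 8 ✓.


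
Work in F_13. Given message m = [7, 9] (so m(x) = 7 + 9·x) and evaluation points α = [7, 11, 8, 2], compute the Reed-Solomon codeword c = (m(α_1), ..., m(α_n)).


c = [5, 2, 1, 12]

Message polynomial: m(x) = 7 + 9·x (mod 13).
For each evaluation point α_i, compute m(α_i) mod 13:
  α_1 = 7: Horner steps 9 → 5, so m(7) = 5.
  α_2 = 11: Horner steps 9 → 2, so m(11) = 2.
  α_3 = 8: Horner steps 9 → 1, so m(8) = 1.
  α_4 = 2: Horner steps 9 → 12, so m(2) = 12.
Codeword c = [5, 2, 1, 12] ∈ F_13^4.


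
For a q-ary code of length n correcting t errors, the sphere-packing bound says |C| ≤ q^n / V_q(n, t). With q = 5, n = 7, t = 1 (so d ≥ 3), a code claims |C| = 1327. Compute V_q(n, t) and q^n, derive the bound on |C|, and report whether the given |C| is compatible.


V_q(n, t) = 29, q^n = 78125, Hamming bound = 2693, |C| = 1327 ≤ bound (satisfied).

Step 1: Compute V_q(n, t) = Σ_{j=0}^1 C(n, j) (q−1)^j.
  j = 0: C(7,0)·(4)^0 = 1·1 = 1.
  j = 1: C(7,1)·(4)^1 = 7·4 = 28.
  V_q(n, t) = 1 + 28 = 29.
Step 2: q^n = 5^7 = 78125.
Step 3: Hamming bound ⌊q^n / V_q(n,t)⌋ = ⌊78125/29⌋ = 2693.
Step 4: Compare |C| = 1327 to 2693: satisfied.
The claimed |C| lies below the Hamming bound.


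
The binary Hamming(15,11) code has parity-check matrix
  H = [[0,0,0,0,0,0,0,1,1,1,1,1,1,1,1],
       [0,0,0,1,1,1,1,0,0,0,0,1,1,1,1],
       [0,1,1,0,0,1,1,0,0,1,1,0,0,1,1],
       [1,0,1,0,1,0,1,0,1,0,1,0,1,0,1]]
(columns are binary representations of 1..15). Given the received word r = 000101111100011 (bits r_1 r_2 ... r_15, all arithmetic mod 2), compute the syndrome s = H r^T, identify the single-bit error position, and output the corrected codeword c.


s = (1, 1, 1, 1)^T, error position = 15, corrected codeword c = 000101111100010

Compute s = H r^T mod 2 one row at a time:
  s_1 = 1 + 1 + 1 + 0 + 0 + 0 + 1 + 1 = 5 ≡ 1 (mod 2).
  s_2 = 1 + 0 + 1 + 1 + 0 + 0 + 1 + 1 = 5 ≡ 1 (mod 2).
  s_3 = 0 + 0 + 1 + 1 + 1 + 0 + 1 + 1 = 5 ≡ 1 (mod 2).
  s_4 = 0 + 0 + 0 + 1 + 1 + 0 + 0 + 1 = 3 ≡ 1 (mod 2).
s = (1, 1, 1, 1)^T — this equals column 15 of H (binary 1111), so error is at position 15.
Correct: flip bit 15 of r = 000101111100011 to get c = 000101111100010.
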